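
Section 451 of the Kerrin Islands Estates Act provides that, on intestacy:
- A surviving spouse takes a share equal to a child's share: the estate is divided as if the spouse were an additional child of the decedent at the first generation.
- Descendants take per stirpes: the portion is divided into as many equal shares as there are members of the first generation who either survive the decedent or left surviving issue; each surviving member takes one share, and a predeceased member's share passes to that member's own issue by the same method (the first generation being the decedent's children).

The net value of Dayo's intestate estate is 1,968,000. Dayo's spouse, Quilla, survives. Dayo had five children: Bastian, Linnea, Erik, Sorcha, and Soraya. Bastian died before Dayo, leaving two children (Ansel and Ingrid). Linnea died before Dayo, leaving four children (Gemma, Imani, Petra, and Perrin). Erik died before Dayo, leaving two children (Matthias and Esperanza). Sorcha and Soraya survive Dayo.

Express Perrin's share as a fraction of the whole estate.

The spouse counts as an additional share at the children's level, so there are 6 primary shares of 328,000. Quilla takes one such share (328,000).
The children's combined portion (1,640,000) is divided into 5 shares of 328,000: Sorcha and Soraya each take 328,000; Bastian's 328,000 share passes to Bastian's issue; Linnea's 328,000 share passes to Linnea's issue; Erik's 328,000 share passes to Erik's issue.
Bastian's share (328,000) is divided into 2 shares of 164,000: Ansel and Ingrid each take 164,000.
Linnea's share (328,000) is divided into 4 shares of 82,000: Gemma, Imani, Petra, and Perrin each take 82,000.
Erik's share (328,000) is divided into 2 shares of 164,000: Matthias and Esperanza each take 164,000.

Perrin receives 1/24 of the estate.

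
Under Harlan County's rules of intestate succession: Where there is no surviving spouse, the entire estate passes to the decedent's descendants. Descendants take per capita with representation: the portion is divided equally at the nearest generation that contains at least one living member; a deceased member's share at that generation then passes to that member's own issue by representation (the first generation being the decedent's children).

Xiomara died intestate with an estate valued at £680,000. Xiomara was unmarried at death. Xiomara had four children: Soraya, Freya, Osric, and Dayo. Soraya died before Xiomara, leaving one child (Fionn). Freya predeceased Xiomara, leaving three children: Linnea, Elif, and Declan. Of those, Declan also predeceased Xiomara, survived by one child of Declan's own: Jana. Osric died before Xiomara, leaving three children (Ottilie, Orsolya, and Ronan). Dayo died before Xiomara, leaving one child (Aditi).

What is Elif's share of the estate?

The entire £680,000 passes to the descendants.
No child survives, so the initial division is made at the grandchildren's generation.
That amount (£680,000) is divided into 8 shares of £85,000: Fionn, Linnea, Elif, Ottilie, Orsolya, Ronan, and Aditi each take £85,000; Declan's £85,000 share passes to Declan's issue.
Declan's share (£85,000) passes entirely to Jana.

Elif receives £85,000.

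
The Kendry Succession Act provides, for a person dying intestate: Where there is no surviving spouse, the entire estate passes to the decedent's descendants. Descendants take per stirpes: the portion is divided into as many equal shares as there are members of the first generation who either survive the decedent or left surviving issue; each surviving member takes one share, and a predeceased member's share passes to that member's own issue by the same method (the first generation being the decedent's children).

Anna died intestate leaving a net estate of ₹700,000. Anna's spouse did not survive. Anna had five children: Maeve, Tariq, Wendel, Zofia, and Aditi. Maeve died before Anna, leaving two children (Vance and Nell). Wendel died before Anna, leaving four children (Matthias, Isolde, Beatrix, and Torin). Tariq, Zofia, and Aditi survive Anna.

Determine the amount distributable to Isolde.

The entire ₹700,000 passes to the descendants.
That amount (₹700,000) is divided into 5 shares of ₹140,000: Tariq, Zofia, and Aditi each take ₹140,000; Maeve's ₹140,000 share passes to Maeve's issue; Wendel's ₹140,000 share passes to Wendel's issue.
Maeve's share (₹140,000) is divided into 2 shares of ₹70,000: Vance and Nell each take ₹70,000.
Wendel's share (₹140,000) is divided into 4 shares of ₹35,000: Matthias, Isolde, Beatrix, and Torin each take ₹35,000.

Isolde receives ₹35,000.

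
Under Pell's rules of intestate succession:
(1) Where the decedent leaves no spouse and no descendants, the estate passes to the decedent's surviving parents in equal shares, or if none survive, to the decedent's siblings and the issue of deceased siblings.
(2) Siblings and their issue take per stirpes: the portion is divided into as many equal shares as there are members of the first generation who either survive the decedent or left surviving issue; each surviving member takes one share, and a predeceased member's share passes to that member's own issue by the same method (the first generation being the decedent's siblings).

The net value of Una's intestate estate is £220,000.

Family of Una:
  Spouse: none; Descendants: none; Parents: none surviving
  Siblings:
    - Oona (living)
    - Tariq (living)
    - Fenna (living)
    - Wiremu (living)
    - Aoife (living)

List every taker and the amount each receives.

Oona: £44,000; Tariq: £44,000; Fenna: £44,000; Wiremu: £44,000; Aoife: £44,000

The entire £220,000 passes to the siblings and their issue.
That amount (£220,000) is divided into 5 shares of £44,000: Oona, Tariq, Fenna, Wiremu, and Aoife each take £44,000.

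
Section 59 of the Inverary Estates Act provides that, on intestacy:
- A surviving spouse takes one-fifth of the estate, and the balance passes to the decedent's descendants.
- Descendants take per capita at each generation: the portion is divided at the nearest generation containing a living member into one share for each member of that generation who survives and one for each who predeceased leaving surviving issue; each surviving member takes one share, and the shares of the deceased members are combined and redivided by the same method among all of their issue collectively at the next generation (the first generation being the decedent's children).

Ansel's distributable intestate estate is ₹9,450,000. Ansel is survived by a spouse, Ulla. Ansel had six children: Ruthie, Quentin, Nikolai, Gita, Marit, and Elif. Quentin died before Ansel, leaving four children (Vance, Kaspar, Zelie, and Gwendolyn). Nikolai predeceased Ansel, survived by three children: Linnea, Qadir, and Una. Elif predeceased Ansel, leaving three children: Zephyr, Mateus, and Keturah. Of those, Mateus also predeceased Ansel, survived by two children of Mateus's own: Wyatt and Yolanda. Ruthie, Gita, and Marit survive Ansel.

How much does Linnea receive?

Linnea receives ₹378,000.

Ulla takes one-fifth of ₹9,450,000 = ₹1,890,000. The remaining ₹7,560,000 passes to the descendants.
The descendants' portion (₹7,560,000) is divided at the children's generation into 6 shares of ₹1,260,000. Ruthie, Gita, and Marit each take ₹1,260,000. The 3 shares of the deceased (Quentin, Nikolai, and Elif) are combined into a pool of ₹3,780,000.
That pool (₹3,780,000) is divided at the grandchildren's generation into 10 shares of ₹378,000. Vance, Kaspar, Zelie, Gwendolyn, Linnea, Qadir, Una, Zephyr, and Keturah each take ₹378,000. The remaining share for the deceased Mateus (₹378,000) is carried to the next generation.
That pool (₹378,000) is divided at the great-grandchildren's generation equally among Wyatt and Yolanda: ₹189,000 each.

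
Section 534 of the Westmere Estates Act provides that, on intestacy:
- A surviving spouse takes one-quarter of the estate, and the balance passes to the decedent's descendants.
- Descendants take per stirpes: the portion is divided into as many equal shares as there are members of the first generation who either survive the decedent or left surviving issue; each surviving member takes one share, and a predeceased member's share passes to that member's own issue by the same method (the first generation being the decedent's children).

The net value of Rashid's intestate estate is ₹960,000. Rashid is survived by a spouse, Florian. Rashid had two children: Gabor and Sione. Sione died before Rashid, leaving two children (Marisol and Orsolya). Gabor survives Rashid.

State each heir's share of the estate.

Florian: ₹240,000; Gabor: ₹360,000; Marisol: ₹180,000; Orsolya: ₹180,000

Florian takes one-quarter of ₹960,000 = ₹240,000. The remaining ₹720,000 passes to the descendants.
The descendants' portion (₹720,000) is divided into 2 shares of ₹360,000: Gabor takes ₹360,000; Sione's ₹360,000 share passes to Sione's issue.
Sione's share (₹360,000) is divided into 2 shares of ₹180,000: Marisol and Orsolya each take ₹180,000.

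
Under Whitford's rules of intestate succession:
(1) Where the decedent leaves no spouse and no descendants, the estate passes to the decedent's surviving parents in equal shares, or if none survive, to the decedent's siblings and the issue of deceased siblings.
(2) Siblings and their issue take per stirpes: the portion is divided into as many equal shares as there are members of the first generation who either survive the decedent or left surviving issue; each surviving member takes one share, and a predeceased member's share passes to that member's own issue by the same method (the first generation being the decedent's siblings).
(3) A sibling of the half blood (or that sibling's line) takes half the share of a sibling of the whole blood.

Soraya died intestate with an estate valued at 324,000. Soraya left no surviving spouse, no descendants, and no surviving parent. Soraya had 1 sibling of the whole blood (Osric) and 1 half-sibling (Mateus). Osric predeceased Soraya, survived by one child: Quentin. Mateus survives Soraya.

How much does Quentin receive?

Quentin receives 216,000.

The entire 324,000 passes to the siblings and their issue.
Counting each half-blood sibling's line as half a unit, there are 3/2 units in 324,000, so one unit is 216,000. Whole-blood lines (Osric) take 216,000 each; half-blood lines (Mateus) take 108,000 each.
Osric's share (216,000) passes entirely to Quentin.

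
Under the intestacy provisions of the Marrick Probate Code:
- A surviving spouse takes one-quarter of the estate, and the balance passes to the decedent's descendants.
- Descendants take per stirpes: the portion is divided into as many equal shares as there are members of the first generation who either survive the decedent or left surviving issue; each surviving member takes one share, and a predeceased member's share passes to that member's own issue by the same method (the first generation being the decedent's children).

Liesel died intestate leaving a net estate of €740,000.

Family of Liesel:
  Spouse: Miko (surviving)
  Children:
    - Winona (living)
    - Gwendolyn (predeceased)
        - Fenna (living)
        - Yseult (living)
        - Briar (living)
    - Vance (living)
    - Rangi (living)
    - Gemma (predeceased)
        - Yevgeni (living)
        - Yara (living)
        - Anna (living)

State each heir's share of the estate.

Miko takes one-quarter of €740,000 = €185,000. The remaining €555,000 passes to the descendants.
The descendants' portion (€555,000) is divided into 5 shares of €111,000: Winona, Vance, and Rangi each take €111,000; Gwendolyn's €111,000 share passes to Gwendolyn's issue; Gemma's €111,000 share passes to Gemma's issue.
Gwendolyn's share (€111,000) is divided into 3 shares of €37,000: Fenna, Yseult, and Briar each take €37,000.
Gemma's share (€111,000) is divided into 3 shares of €37,000: Yevgeni, Yara, and Anna each take €37,000.

Miko: €185,000; Winona: €111,000; Fenna: €37,000; Yseult: €37,000; Briar: €37,000; Vance: €111,000; Rangi: €111,000; Yevgeni: €37,000; Yara: €37,000; Anna: €37,000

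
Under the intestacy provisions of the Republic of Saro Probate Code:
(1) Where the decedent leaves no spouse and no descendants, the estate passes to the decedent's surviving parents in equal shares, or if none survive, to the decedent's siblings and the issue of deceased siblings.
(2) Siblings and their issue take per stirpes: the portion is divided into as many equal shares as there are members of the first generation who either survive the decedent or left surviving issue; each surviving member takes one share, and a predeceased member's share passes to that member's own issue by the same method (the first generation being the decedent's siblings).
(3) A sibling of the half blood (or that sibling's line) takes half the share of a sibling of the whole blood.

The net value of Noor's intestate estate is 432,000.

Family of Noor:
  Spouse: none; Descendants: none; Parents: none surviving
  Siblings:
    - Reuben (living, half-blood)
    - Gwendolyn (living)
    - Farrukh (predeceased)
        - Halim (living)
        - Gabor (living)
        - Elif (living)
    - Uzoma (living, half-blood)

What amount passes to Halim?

Halim receives 48,000.

The entire 432,000 passes to the siblings and their issue.
Counting each half-blood sibling's line as half a unit, there are 3 units in 432,000, so one unit is 144,000. Whole-blood lines (Gwendolyn and Farrukh) take 144,000 each; half-blood lines (Reuben and Uzoma) take 72,000 each.
Farrukh's share (144,000) is divided into 3 shares of 48,000: Halim, Gabor, and Elif each take 48,000.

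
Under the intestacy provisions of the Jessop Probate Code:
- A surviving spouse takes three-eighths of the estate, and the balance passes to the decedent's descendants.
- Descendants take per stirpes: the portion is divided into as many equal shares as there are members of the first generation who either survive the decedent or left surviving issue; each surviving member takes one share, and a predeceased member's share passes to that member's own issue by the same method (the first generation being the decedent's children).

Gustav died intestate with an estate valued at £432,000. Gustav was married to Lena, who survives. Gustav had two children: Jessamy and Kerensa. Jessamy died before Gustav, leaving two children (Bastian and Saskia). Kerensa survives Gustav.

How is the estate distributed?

Lena takes three-eighths of £432,000 = £162,000. The remaining £270,000 passes to the descendants.
The descendants' portion (£270,000) is divided into 2 shares of £135,000: Kerensa takes £135,000; Jessamy's £135,000 share passes to Jessamy's issue.
Jessamy's share (£135,000) is divided into 2 shares of £67,500: Bastian and Saskia each take £67,500.

Lena: £162,000; Bastian: £67,500; Saskia: £67,500; Kerensa: £135,000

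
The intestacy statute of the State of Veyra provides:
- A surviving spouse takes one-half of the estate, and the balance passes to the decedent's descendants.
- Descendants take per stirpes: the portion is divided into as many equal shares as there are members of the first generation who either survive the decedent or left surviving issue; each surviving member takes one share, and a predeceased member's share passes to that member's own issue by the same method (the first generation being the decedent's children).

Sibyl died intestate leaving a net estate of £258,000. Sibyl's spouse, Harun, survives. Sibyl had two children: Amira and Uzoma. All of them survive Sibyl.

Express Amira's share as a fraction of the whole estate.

Amira receives 1/4 of the estate.

Harun takes one-half of £258,000 = £129,000. The remaining £129,000 passes to the descendants.
The descendants' portion (£129,000) is divided into 2 shares of £64,500: Amira and Uzoma each take £64,500.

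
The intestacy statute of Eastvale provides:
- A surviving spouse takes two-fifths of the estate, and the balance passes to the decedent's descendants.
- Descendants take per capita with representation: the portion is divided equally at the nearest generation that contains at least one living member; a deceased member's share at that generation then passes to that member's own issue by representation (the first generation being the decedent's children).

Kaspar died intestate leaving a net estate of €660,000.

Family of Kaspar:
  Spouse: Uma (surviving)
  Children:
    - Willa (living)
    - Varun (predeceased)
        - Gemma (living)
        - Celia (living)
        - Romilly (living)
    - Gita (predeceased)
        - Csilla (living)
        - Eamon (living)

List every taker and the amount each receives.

Uma takes two-fifths of €660,000 = €264,000. The remaining €396,000 passes to the descendants.
The descendants' portion (€396,000) is divided into 3 shares of €132,000: Willa takes €132,000; Varun's €132,000 share passes to Varun's issue; Gita's €132,000 share passes to Gita's issue.
Varun's share (€132,000) is divided into 3 shares of €44,000: Gemma, Celia, and Romilly each take €44,000.
Gita's share (€132,000) is divided into 2 shares of €66,000: Csilla and Eamon each take €66,000.

Uma: €264,000; Willa: €132,000; Gemma: €44,000; Celia: €44,000; Romilly: €44,000; Csilla: €66,000; Eamon: €66,000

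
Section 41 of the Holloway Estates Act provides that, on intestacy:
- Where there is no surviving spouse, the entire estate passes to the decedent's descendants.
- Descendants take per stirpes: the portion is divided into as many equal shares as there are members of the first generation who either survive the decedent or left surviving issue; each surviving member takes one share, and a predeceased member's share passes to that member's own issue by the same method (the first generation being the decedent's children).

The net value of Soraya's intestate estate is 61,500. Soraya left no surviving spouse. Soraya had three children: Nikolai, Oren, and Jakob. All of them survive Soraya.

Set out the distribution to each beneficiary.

Nikolai: 20,500; Oren: 20,500; Jakob: 20,500

The entire 61,500 passes to the descendants.
That amount (61,500) is divided into 3 shares of 20,500: Nikolai, Oren, and Jakob each take 20,500.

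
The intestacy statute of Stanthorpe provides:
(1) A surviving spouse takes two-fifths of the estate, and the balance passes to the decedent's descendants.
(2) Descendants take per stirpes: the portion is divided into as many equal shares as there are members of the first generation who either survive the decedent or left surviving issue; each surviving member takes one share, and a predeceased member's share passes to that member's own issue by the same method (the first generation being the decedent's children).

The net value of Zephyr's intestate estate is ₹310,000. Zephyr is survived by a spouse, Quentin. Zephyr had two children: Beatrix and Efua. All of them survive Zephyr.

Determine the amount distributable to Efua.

Efua receives ₹93,000.

Quentin takes two-fifths of ₹310,000 = ₹124,000. The remaining ₹186,000 passes to the descendants.
The descendants' portion (₹186,000) is divided into 2 shares of ₹93,000: Beatrix and Efua each take ₹93,000.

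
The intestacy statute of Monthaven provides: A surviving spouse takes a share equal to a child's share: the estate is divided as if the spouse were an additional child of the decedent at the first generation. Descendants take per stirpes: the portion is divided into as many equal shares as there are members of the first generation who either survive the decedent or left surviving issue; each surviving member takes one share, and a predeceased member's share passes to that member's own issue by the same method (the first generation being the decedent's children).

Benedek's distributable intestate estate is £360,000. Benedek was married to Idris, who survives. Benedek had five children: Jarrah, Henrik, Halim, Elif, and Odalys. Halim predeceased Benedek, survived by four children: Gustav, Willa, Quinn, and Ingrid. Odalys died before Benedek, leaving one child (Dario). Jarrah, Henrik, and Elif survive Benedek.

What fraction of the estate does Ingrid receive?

Ingrid receives 1/24 of the estate.

The spouse counts as an additional share at the children's level, so there are 6 primary shares of £60,000. Idris takes one such share (£60,000).
The children's combined portion (£300,000) is divided into 5 shares of £60,000: Jarrah, Henrik, and Elif each take £60,000; Halim's £60,000 share passes to Halim's issue; Odalys's £60,000 share passes to Odalys's issue.
Halim's share (£60,000) is divided into 4 shares of £15,000: Gustav, Willa, Quinn, and Ingrid each take £15,000.
Odalys's share (£60,000) passes entirely to Dario.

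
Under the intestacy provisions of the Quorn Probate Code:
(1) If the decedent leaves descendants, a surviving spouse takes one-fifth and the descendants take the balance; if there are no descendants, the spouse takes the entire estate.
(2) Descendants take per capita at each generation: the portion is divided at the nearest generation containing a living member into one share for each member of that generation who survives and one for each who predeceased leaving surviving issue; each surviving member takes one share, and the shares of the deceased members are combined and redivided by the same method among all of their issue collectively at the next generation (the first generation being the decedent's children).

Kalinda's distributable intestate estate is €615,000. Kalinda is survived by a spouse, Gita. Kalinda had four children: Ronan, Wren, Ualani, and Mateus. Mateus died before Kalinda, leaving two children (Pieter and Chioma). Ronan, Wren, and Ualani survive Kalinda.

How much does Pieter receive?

Pieter receives €61,500.

Gita takes one-fifth of €615,000 = €123,000. The remaining €492,000 passes to the descendants.
The descendants' portion (€492,000) is divided at the children's generation into 4 shares of €123,000. Ronan, Wren, and Ualani each take €123,000. The remaining share for the deceased Mateus (€123,000) is carried to the next generation.
That pool (€123,000) is divided at the grandchildren's generation equally among Pieter and Chioma: €61,500 each.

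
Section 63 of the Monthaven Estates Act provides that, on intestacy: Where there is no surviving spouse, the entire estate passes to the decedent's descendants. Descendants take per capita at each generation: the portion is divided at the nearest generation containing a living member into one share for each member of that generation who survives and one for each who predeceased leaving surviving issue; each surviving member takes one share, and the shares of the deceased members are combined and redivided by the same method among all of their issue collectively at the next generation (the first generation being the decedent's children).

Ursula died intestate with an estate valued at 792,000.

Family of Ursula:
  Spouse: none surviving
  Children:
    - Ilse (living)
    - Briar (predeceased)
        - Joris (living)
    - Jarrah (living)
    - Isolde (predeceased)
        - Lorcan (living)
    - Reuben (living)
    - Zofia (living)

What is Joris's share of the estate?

Joris receives 132,000.

The entire 792,000 passes to the descendants.
That amount (792,000) is divided at the children's generation into 6 shares of 132,000. Ilse, Jarrah, Reuben, and Zofia each take 132,000. The 2 shares of the deceased (Briar and Isolde) are combined into a pool of 264,000.
That pool (264,000) is divided at the grandchildren's generation equally among Joris and Lorcan: 132,000 each.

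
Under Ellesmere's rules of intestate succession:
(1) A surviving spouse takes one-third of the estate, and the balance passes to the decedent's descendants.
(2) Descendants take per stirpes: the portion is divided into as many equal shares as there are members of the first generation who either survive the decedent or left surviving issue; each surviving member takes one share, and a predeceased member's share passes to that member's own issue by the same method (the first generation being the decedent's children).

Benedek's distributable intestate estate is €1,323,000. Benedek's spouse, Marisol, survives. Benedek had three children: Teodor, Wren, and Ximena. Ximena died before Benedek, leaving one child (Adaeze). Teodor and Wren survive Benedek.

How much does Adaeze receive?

Adaeze receives €294,000.

Marisol takes one-third of €1,323,000 = €441,000. The remaining €882,000 passes to the descendants.
The descendants' portion (€882,000) is divided into 3 shares of €294,000: Teodor and Wren each take €294,000; Ximena's €294,000 share passes to Ximena's issue.
Ximena's share (€294,000) passes entirely to Adaeze.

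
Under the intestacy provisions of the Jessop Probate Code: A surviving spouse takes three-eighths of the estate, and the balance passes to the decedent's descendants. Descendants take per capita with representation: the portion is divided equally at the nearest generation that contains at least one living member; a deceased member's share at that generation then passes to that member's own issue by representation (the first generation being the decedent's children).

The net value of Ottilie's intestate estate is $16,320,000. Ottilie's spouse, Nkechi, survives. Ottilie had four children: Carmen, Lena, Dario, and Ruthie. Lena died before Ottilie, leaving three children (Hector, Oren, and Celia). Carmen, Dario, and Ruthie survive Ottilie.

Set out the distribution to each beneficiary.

Nkechi: $6,120,000; Carmen: $2,550,000; Hector: $850,000; Oren: $850,000; Celia: $850,000; Dario: $2,550,000; Ruthie: $2,550,000

Nkechi takes three-eighths of $16,320,000 = $6,120,000. The remaining $10,200,000 passes to the descendants.
The descendants' portion ($10,200,000) is divided into 4 shares of $2,550,000: Carmen, Dario, and Ruthie each take $2,550,000; Lena's $2,550,000 share passes to Lena's issue.
Lena's share ($2,550,000) is divided into 3 shares of $850,000: Hector, Oren, and Celia each take $850,000.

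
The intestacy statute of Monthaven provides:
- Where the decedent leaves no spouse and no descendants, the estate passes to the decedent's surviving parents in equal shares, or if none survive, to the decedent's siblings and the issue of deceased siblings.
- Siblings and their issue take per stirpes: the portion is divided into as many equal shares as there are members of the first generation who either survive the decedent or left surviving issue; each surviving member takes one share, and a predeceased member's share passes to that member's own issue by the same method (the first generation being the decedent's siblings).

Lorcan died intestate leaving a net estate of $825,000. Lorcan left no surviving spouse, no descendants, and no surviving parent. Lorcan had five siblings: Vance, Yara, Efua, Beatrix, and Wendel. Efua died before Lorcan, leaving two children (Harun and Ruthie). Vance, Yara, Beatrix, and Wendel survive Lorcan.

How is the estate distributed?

Vance: $165,000; Yara: $165,000; Harun: $82,500; Ruthie: $82,500; Beatrix: $165,000; Wendel: $165,000

The entire $825,000 passes to the siblings and their issue.
That amount ($825,000) is divided into 5 shares of $165,000: Vance, Yara, Beatrix, and Wendel each take $165,000; Efua's $165,000 share passes to Efua's issue.
Efua's share ($165,000) is divided into 2 shares of $82,500: Harun and Ruthie each take $82,500.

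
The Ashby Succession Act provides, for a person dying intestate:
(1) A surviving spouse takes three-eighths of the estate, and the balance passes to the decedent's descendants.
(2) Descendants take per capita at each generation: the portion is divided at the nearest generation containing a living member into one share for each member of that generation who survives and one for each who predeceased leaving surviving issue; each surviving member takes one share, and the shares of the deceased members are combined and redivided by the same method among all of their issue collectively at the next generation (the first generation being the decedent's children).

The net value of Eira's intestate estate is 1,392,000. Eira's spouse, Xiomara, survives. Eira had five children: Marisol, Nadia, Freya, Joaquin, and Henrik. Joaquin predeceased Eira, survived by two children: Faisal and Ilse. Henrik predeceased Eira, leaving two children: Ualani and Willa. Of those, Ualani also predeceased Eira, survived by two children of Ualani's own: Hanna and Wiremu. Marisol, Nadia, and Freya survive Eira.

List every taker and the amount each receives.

Xiomara: 522,000; Marisol: 174,000; Nadia: 174,000; Freya: 174,000; Faisal: 87,000; Ilse: 87,000; Hanna: 43,500; Wiremu: 43,500; Willa: 87,000

Xiomara takes three-eighths of 1,392,000 = 522,000. The remaining 870,000 passes to the descendants.
The descendants' portion (870,000) is divided at the children's generation into 5 shares of 174,000. Marisol, Nadia, and Freya each take 174,000. The 2 shares of the deceased (Joaquin and Henrik) are combined into a pool of 348,000.
That pool (348,000) is divided at the grandchildren's generation into 4 shares of 87,000. Faisal, Ilse, and Willa each take 87,000. The remaining share for the deceased Ualani (87,000) is carried to the next generation.
That pool (87,000) is divided at the great-grandchildren's generation equally among Hanna and Wiremu: 43,500 each.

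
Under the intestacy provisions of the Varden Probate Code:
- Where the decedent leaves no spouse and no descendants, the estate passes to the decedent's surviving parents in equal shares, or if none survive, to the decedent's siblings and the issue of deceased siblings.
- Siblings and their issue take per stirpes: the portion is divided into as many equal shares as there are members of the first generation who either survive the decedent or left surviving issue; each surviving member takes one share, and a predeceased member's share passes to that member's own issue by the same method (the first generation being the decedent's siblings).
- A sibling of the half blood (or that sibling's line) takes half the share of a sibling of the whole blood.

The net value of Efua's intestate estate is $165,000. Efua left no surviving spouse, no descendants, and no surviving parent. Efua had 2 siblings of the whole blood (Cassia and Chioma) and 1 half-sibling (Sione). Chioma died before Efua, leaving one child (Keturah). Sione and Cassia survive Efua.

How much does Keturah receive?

Keturah receives $66,000.

The entire $165,000 passes to the siblings and their issue.
Counting each half-blood sibling's line as half a unit, there are 5/2 units in $165,000, so one unit is $66,000. Whole-blood lines (Cassia and Chioma) take $66,000 each; half-blood lines (Sione) take $33,000 each.
Chioma's share ($66,000) passes entirely to Keturah.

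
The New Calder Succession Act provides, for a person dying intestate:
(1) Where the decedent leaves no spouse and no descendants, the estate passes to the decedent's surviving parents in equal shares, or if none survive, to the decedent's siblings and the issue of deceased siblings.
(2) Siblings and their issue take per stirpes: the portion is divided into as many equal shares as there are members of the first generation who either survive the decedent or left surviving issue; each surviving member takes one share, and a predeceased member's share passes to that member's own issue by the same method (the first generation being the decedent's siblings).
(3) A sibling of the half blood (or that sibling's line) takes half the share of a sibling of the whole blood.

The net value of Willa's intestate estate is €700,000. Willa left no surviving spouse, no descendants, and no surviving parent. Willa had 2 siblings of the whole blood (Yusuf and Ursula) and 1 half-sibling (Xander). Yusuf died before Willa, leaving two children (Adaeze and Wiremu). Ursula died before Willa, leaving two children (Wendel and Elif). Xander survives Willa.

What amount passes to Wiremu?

The entire €700,000 passes to the siblings and their issue.
Counting each half-blood sibling's line as half a unit, there are 5/2 units in €700,000, so one unit is €280,000. Whole-blood lines (Yusuf and Ursula) take €280,000 each; half-blood lines (Xander) take €140,000 each.
Yusuf's share (€280,000) is divided into 2 shares of €140,000: Adaeze and Wiremu each take €140,000.
Ursula's share (€280,000) is divided into 2 shares of €140,000: Wendel and Elif each take €140,000.

Wiremu receives €140,000.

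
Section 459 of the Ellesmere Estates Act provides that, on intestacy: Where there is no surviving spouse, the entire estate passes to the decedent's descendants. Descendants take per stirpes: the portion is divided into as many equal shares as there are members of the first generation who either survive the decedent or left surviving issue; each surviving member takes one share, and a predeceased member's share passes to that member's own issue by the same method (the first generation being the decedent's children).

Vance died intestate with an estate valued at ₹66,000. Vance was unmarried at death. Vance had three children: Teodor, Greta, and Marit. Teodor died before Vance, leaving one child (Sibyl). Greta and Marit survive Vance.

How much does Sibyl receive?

Sibyl receives ₹22,000.

The entire ₹66,000 passes to the descendants.
That amount (₹66,000) is divided into 3 shares of ₹22,000: Greta and Marit each take ₹22,000; Teodor's ₹22,000 share passes to Teodor's issue.
Teodor's share (₹22,000) passes entirely to Sibyl.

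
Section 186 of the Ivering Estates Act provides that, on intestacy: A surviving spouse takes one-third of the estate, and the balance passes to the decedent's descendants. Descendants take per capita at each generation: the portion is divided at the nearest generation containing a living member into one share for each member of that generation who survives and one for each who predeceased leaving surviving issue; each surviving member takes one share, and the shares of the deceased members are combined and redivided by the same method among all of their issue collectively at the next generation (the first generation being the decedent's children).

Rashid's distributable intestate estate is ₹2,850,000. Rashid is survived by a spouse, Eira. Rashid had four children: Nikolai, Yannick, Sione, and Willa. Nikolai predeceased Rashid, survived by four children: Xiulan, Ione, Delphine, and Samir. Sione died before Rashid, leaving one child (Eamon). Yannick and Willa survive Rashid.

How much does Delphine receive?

Delphine receives ₹190,000.

Eira takes one-third of ₹2,850,000 = ₹950,000. The remaining ₹1,900,000 passes to the descendants.
The descendants' portion (₹1,900,000) is divided at the children's generation into 4 shares of ₹475,000. Yannick and Willa each take ₹475,000. The 2 shares of the deceased (Nikolai and Sione) are combined into a pool of ₹950,000.
That pool (₹950,000) is divided at the grandchildren's generation equally among Xiulan, Ione, Delphine, Samir, and Eamon: ₹190,000 each.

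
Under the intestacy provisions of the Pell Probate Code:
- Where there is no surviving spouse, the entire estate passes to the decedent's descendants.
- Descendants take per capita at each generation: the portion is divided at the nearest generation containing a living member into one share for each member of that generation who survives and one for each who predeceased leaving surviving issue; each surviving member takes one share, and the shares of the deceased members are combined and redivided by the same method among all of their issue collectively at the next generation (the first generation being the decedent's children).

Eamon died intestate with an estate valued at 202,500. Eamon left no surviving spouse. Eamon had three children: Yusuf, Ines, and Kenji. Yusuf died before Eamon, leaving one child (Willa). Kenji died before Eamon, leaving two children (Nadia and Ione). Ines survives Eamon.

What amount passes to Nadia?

Nadia receives 45,000.

The entire 202,500 passes to the descendants.
That amount (202,500) is divided at the children's generation into 3 shares of 67,500. Ines takes 67,500. The 2 shares of the deceased (Yusuf and Kenji) are combined into a pool of 135,000.
That pool (135,000) is divided at the grandchildren's generation equally among Willa, Nadia, and Ione: 45,000 each.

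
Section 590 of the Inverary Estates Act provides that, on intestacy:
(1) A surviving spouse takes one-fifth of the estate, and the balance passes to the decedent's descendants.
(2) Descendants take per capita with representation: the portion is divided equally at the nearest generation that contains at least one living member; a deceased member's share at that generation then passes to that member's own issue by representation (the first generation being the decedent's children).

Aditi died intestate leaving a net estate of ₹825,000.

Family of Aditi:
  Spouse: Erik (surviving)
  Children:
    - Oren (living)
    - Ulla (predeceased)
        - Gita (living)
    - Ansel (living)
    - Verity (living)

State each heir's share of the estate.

Erik: ₹165,000; Oren: ₹165,000; Gita: ₹165,000; Ansel: ₹165,000; Verity: ₹165,000

Erik takes one-fifth of ₹825,000 = ₹165,000. The remaining ₹660,000 passes to the descendants.
The descendants' portion (₹660,000) is divided into 4 shares of ₹165,000: Oren, Ansel, and Verity each take ₹165,000; Ulla's ₹165,000 share passes to Ulla's issue.
Ulla's share (₹165,000) passes entirely to Gita.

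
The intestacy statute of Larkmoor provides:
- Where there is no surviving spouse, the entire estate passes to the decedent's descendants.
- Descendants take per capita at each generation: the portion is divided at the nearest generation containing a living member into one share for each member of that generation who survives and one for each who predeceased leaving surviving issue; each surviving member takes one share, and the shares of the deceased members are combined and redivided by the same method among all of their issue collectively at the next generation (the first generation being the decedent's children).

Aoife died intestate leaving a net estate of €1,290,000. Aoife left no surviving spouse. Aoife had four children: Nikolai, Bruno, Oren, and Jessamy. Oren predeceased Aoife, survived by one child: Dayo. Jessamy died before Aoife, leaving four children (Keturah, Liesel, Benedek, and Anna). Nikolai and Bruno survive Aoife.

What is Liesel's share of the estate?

Liesel receives €129,000.

The entire €1,290,000 passes to the descendants.
That amount (€1,290,000) is divided at the children's generation into 4 shares of €322,500. Nikolai and Bruno each take €322,500. The 2 shares of the deceased (Oren and Jessamy) are combined into a pool of €645,000.
That pool (€645,000) is divided at the grandchildren's generation equally among Dayo, Keturah, Liesel, Benedek, and Anna: €129,000 each.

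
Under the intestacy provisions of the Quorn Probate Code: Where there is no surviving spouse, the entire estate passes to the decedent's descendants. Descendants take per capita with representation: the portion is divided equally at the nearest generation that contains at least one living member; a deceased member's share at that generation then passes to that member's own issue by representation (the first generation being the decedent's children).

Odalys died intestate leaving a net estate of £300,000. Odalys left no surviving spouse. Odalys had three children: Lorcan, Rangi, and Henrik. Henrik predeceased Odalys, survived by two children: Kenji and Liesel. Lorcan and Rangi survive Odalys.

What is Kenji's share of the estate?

Kenji receives £50,000.

The entire £300,000 passes to the descendants.
That amount (£300,000) is divided into 3 shares of £100,000: Lorcan and Rangi each take £100,000; Henrik's £100,000 share passes to Henrik's issue.
Henrik's share (£100,000) is divided into 2 shares of £50,000: Kenji and Liesel each take £50,000.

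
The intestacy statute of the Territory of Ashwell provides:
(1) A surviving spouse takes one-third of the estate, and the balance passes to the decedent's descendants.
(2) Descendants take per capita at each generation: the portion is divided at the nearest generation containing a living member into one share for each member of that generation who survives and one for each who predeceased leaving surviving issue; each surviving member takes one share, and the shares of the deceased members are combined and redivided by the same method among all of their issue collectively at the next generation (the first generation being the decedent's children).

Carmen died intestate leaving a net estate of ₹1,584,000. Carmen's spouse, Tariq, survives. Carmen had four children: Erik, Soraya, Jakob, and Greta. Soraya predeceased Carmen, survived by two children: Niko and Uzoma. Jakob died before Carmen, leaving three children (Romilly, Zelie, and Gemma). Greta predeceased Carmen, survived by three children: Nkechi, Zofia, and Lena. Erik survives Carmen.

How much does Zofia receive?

Tariq takes one-third of ₹1,584,000 = ₹528,000. The remaining ₹1,056,000 passes to the descendants.
The descendants' portion (₹1,056,000) is divided at the children's generation into 4 shares of ₹264,000. Erik takes ₹264,000. The 3 shares of the deceased (Soraya, Jakob, and Greta) are combined into a pool of ₹792,000.
That pool (₹792,000) is divided at the grandchildren's generation equally among Niko, Uzoma, Romilly, Zelie, Gemma, Nkechi, Zofia, and Lena: ₹99,000 each.

Zofia receives ₹99,000.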